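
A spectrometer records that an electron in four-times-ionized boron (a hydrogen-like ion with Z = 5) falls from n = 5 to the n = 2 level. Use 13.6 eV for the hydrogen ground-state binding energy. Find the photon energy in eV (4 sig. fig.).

The Bohr energies scale as Z², so for Z = 5: E_n = −340.0/n² eV.
E_5 = −340.0/25 = −13.60 eV and E_2 = −340.0/4 = −85.00 eV.
The photon energy is |E_5 − E_2| = 71.40 eV.

71.40 eV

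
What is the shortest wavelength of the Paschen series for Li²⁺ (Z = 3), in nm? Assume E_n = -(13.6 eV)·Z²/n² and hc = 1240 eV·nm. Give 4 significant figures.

91.18 nm

The Paschen series has lower level n_f = 3; the series limit corresponds to n_i → ∞.
ΔE_max = 13.6 × 9 / 3² = 13.60 eV.
λ_min = 1240 / 13.60 = 91.18 nm.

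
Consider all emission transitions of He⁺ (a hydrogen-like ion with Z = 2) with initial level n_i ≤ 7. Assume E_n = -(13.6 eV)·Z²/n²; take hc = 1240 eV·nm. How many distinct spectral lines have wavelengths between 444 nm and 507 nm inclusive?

Enumerate all n_i → n_f pairs with 1 ≤ n_f < n_i ≤ 7 and compute λ = 1240 / [13.6·4·(1/n_f² − 1/n_i²)].
Lines falling in [444, 507] nm: 4→3 (468.9 nm).

1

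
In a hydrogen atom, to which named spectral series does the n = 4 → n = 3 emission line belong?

Paschen

The series is set by the lower level: n_f = 3 is the Paschen series.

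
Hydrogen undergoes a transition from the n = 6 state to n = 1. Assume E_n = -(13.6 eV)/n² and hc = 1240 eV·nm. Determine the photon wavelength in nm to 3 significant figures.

ΔE = 13.60 × (1/1² − 1/6²) = 13.60 × 0.9722 = 13.22 eV.
λ = hc/ΔE = 1240 / 13.22 = 93.8 nm.

93.8 nm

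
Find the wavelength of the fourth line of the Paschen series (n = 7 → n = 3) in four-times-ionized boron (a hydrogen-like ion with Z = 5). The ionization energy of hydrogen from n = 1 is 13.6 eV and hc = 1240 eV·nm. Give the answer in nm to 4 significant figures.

40.21 nm

The Paschen series terminates on n_f = 3; the fourth line has n_i = 3+4 = 7.
ΔE = 340.0 × (1/3² − 1/7²) = 30.84 eV.
λ = 1240 / 30.84 = 40.21 nm.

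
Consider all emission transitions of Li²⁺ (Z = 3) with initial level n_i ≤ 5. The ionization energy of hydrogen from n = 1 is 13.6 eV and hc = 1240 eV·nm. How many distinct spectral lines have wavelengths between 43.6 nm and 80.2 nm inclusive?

3

Enumerate all n_i → n_f pairs with 1 ≤ n_f < n_i ≤ 5 and compute λ = 1240 / [13.6·9·(1/n_f² − 1/n_i²)].
Lines falling in [43.6, 80.2] nm: 5→2 (48.24 nm), 4→2 (54.03 nm), 3→2 (72.94 nm).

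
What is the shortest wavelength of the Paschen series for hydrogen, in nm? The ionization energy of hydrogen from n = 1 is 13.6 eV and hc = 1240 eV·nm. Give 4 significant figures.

820.6 nm

The Paschen series has lower level n_f = 3; the series limit corresponds to n_i → ∞.
ΔE_max = 13.6 × 1 / 3² = 1.511 eV.
λ_min = 1240 / 1.511 = 820.6 nm.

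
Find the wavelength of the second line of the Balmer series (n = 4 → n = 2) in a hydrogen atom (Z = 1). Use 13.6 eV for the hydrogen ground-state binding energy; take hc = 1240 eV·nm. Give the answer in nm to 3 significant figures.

The Balmer series terminates on n_f = 2; the second line has n_i = 2+2 = 4.
ΔE = 13.60 × (1/2² − 1/4²) = 2.550 eV.
λ = 1240 / 2.550 = 486 nm.

486 nm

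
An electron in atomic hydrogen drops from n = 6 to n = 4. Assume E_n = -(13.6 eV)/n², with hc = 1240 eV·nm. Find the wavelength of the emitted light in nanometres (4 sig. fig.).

2626 nm

ΔE = 13.60 × (1/4² − 1/6²) = 13.60 × 0.03472 = 0.4722 eV.
λ = hc/ΔE = 1240 / 0.4722 = 2626 nm.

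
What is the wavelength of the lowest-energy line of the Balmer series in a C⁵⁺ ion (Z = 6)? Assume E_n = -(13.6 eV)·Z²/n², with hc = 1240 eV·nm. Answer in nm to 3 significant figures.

18.2 nm

The Balmer series terminates on n_f = 2; the first line has n_i = 2+1 = 3.
ΔE = 489.6 × (1/2² − 1/3²) = 68.00 eV.
λ = 1240 / 68.00 = 18.2 nm.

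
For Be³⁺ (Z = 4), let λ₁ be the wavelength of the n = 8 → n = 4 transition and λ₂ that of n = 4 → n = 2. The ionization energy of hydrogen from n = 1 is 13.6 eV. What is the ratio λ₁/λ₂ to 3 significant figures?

λ ∝ 1/ΔE ∝ 1/(1/n_f² − 1/n_i²), and the Z² and hc factors cancel in the ratio.
λ₁/λ₂ = (1/2² − 1/4²)/(1/4² − 1/8²) = 0.1875/0.04688 = 4.00.

4.00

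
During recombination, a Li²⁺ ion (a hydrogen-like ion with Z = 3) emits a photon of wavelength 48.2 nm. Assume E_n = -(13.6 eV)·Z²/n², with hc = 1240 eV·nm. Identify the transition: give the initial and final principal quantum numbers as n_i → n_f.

n_i = 5, n_f = 2

The photon energy is ΔE = hc/λ = 1240 / 48.2 = 25.73 eV.
With Z = 3, ΔE = 122.4 × (1/n_f² − 1/n_i²), so 1/n_f² − 1/n_i² = 0.2102.
Trying n_f = 2 gives 1/n_i² = 0.03982, i.e. n_i ≈ 5; this pair matches.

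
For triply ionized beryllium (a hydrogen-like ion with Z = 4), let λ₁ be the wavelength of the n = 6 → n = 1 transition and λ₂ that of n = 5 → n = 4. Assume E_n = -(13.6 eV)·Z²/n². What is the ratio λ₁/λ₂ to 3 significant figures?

0.0231

λ ∝ 1/ΔE ∝ 1/(1/n_f² − 1/n_i²), and the Z² and hc factors cancel in the ratio.
λ₁/λ₂ = (1/4² − 1/5²)/(1/1² − 1/6²) = 0.02250/0.9722 = 0.0231.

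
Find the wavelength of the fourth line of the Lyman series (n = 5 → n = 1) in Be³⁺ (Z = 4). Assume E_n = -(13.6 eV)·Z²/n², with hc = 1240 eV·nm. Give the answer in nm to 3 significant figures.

5.94 nm

The Lyman series terminates on n_f = 1; the fourth line has n_i = 1+4 = 5.
ΔE = 217.6 × (1/1² − 1/5²) = 208.9 eV.
λ = 1240 / 208.9 = 5.94 nm.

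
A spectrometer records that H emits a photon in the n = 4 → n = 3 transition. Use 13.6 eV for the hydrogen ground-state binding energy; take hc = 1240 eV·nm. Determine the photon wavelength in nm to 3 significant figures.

ΔE = 13.60 × (1/3² − 1/4²) = 13.60 × 0.04861 = 0.6611 eV.
λ = hc/ΔE = 1240 / 0.6611 = 1880 nm.

1880 nm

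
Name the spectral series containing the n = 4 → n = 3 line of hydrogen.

The series is set by the lower level: n_f = 3 is the Paschen series.

Paschen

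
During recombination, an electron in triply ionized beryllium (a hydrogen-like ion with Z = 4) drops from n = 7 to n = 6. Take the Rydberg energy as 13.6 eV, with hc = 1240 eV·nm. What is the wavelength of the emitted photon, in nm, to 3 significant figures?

773 nm

For Z = 4 the level energies scale as Z², so the effective Rydberg energy is 13.6 × 16 = 217.6 eV.
ΔE = 217.6 × (1/6² − 1/7²) = 217.6 × 0.007370 = 1.604 eV.
λ = hc/ΔE = 1240 / 1.604 = 773 nm.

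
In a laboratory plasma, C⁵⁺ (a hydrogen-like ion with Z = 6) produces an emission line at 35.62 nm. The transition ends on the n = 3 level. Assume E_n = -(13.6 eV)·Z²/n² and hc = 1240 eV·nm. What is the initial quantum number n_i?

The photon energy is ΔE = hc/λ = 1240 / 35.62 = 34.81 eV.
With Z = 6, ΔE = 489.6 × (1/n_f² − 1/n_i²), so 1/n_f² − 1/n_i² = 0.07110.
With n_f = 3: 1/n_i² = 1/9 − 0.07110 = 0.04001, so n_i ≈ 5.00.

n_i = 5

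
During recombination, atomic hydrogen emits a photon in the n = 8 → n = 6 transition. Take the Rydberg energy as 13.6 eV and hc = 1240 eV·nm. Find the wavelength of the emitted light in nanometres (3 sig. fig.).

ΔE = 13.60 × (1/6² − 1/8²) = 13.60 × 0.01215 = 0.1653 eV.
λ = hc/ΔE = 1240 / 0.1653 = 7500 nm.

7500 nm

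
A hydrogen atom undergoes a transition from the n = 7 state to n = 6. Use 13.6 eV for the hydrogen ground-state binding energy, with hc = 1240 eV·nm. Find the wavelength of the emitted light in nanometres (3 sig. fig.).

12400 nm

ΔE = 13.60 × (1/6² − 1/7²) = 13.60 × 0.007370 = 0.1002 eV.
λ = hc/ΔE = 1240 / 0.1002 = 12400 nm.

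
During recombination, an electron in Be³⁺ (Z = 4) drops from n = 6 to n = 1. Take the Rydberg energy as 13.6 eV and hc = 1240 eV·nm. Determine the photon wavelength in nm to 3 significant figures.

For Z = 4 the level energies scale as Z², so the effective Rydberg energy is 13.6 × 16 = 217.6 eV.
ΔE = 217.6 × (1/1² − 1/6²) = 217.6 × 0.9722 = 211.6 eV.
λ = hc/ΔE = 1240 / 211.6 = 5.86 nm.

5.86 nm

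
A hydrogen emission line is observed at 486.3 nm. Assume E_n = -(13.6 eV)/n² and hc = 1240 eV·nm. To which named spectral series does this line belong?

ΔE = 1240/486.3 = 2.550 eV.
This matches 13.6 × (1/2² − 1/4²), so n_f = 2: the Balmer series.

Balmer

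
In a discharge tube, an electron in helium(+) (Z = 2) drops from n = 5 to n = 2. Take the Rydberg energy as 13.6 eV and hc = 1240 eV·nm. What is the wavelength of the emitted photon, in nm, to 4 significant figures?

108.5 nm

For Z = 2 the level energies scale as Z², so the effective Rydberg energy is 13.6 × 4 = 54.40 eV.
ΔE = 54.40 × (1/2² − 1/5²) = 54.40 × 0.2100 = 11.42 eV.
λ = hc/ΔE = 1240 / 11.42 = 108.5 nm.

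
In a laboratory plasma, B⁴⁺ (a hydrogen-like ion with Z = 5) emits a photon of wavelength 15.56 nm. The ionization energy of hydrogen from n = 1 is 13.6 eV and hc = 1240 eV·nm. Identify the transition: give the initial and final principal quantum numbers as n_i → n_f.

The photon energy is ΔE = hc/λ = 1240 / 15.56 = 79.69 eV.
With Z = 5, ΔE = 340.0 × (1/n_f² − 1/n_i²), so 1/n_f² − 1/n_i² = 0.2344.
Trying n_f = 2 gives 1/n_i² = 0.01561, i.e. n_i ≈ 8; this pair matches.

n_i = 8, n_f = 2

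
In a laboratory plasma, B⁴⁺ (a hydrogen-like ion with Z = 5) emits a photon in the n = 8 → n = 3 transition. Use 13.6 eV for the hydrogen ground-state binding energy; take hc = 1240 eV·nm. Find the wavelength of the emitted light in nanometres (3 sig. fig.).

38.2 nm

For Z = 5 the level energies scale as Z², so the effective Rydberg energy is 13.6 × 25 = 340.0 eV.
ΔE = 340.0 × (1/3² − 1/8²) = 340.0 × 0.09549 = 32.47 eV.
λ = hc/ΔE = 1240 / 32.47 = 38.2 nm.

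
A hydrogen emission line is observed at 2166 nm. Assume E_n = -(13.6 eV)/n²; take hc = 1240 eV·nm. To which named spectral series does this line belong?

Brackett

ΔE = 1240/2166 = 0.5725 eV.
This matches 13.6 × (1/4² − 1/7²), so n_f = 4: the Brackett series.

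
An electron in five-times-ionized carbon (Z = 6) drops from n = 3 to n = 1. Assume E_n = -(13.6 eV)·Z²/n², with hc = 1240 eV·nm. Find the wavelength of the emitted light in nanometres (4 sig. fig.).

For Z = 6 the level energies scale as Z², so the effective Rydberg energy is 13.6 × 36 = 489.6 eV.
ΔE = 489.6 × (1/1² − 1/3²) = 489.6 × 0.8889 = 435.2 eV.
λ = hc/ΔE = 1240 / 435.2 = 2.849 nm.

2.849 nm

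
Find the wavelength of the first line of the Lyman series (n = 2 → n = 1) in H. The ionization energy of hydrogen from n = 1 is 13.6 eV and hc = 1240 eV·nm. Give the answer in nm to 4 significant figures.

121.6 nm

The Lyman series terminates on n_f = 1; the first line has n_i = 1+1 = 2.
ΔE = 13.60 × (1/1² − 1/2²) = 10.20 eV.
λ = 1240 / 10.20 = 121.6 nm.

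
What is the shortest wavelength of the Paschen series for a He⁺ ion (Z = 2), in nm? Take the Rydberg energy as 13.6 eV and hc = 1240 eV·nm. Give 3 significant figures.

205 nm

The Paschen series has lower level n_f = 3; the series limit corresponds to n_i → ∞.
ΔE_max = 13.6 × 4 / 3² = 6.044 eV.
λ_min = 1240 / 6.044 = 205 nm.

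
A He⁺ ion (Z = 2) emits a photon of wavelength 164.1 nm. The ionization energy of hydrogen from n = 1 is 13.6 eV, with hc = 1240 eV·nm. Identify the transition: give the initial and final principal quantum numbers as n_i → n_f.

n_i = 3, n_f = 2

The photon energy is ΔE = hc/λ = 1240 / 164.1 = 7.556 eV.
With Z = 2, ΔE = 54.40 × (1/n_f² − 1/n_i²), so 1/n_f² − 1/n_i² = 0.1389.
Trying n_f = 2 gives 1/n_i² = 0.1111, i.e. n_i ≈ 3; this pair matches.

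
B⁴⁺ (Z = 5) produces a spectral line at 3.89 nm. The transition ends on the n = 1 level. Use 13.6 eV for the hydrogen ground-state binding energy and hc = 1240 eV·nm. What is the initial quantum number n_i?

The photon energy is ΔE = hc/λ = 1240 / 3.89 = 318.8 eV.
With Z = 5, ΔE = 340.0 × (1/n_f² − 1/n_i²), so 1/n_f² − 1/n_i² = 0.9375.
With n_f = 1: 1/n_i² = 1/1 − 0.9375 = 0.06245, so n_i ≈ 4.00.

n_i = 4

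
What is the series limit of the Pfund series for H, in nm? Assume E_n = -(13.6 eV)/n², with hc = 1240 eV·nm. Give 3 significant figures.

The Pfund series has lower level n_f = 5; the series limit corresponds to n_i → ∞.
ΔE_max = 13.6 × 1 / 5² = 0.5440 eV.
λ_min = 1240 / 0.5440 = 2280 nm.

2280 nm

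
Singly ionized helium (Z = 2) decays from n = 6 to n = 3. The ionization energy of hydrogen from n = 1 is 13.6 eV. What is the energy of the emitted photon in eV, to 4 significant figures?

The Bohr energies scale as Z², so for Z = 2: E_n = −54.40/n² eV.
E_6 = −54.40/36 = −1.511 eV and E_3 = −54.40/9 = −6.044 eV.
The photon energy is |E_6 − E_3| = 4.533 eV.

4.533 eV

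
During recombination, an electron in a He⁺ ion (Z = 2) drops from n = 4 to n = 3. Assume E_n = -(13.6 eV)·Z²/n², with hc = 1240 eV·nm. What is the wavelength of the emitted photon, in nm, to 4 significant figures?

468.9 nm

For Z = 2 the level energies scale as Z², so the effective Rydberg energy is 13.6 × 4 = 54.40 eV.
ΔE = 54.40 × (1/3² − 1/4²) = 54.40 × 0.04861 = 2.644 eV.
λ = hc/ΔE = 1240 / 2.644 = 468.9 nm.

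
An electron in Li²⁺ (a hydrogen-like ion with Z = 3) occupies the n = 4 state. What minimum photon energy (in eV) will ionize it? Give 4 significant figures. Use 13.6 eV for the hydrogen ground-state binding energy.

7.650 eV

E_n = −13.6 Z²/n² = −122.4/n² eV for Z = 3.
E_4 = −122.4/16 = −7.650 eV, so ionization (to E = 0) requires 7.650 eV.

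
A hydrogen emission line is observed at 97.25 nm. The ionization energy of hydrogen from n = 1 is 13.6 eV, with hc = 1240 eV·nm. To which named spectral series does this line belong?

ΔE = 1240/97.25 = 12.75 eV.
This matches 13.6 × (1/1² − 1/4²), so n_f = 1: the Lyman series.

Lyman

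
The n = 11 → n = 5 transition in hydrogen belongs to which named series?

The series is set by the lower level: n_f = 5 is the Pfund series.

Pfund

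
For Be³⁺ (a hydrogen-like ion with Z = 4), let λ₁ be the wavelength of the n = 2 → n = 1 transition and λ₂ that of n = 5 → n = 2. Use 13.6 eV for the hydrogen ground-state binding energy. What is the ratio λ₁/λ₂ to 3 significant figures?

0.280

λ ∝ 1/ΔE ∝ 1/(1/n_f² − 1/n_i²), and the Z² and hc factors cancel in the ratio.
λ₁/λ₂ = (1/2² − 1/5²)/(1/1² − 1/2²) = 0.2100/0.7500 = 0.280.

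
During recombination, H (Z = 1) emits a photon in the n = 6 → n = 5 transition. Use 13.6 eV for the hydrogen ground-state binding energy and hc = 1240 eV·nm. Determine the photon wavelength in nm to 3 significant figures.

7460 nm

ΔE = 13.60 × (1/5² − 1/6²) = 13.60 × 0.01222 = 0.1662 eV.
λ = hc/ΔE = 1240 / 0.1662 = 7460 nm.
This line belongs to the Pfund series.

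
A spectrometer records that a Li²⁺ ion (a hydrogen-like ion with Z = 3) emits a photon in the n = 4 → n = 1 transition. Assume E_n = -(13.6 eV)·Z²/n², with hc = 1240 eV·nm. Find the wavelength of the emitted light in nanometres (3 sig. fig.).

10.8 nm

For Z = 3 the level energies scale as Z², so the effective Rydberg energy is 13.6 × 9 = 122.4 eV.
ΔE = 122.4 × (1/1² − 1/4²) = 122.4 × 0.9375 = 114.8 eV.
λ = hc/ΔE = 1240 / 114.8 = 10.8 nm.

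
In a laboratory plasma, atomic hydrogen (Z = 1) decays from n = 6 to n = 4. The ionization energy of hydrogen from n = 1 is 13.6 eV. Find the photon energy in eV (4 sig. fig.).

0.4722 eV

E_6 = −13.60/36 = −0.3778 eV and E_4 = −13.60/16 = −0.8500 eV.
The photon energy is |E_6 − E_4| = 0.4722 eV.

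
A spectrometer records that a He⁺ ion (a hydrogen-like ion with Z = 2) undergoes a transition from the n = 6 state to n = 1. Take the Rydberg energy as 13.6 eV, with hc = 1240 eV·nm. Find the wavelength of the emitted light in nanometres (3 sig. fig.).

For Z = 2 the level energies scale as Z², so the effective Rydberg energy is 13.6 × 4 = 54.40 eV.
ΔE = 54.40 × (1/1² − 1/6²) = 54.40 × 0.9722 = 52.89 eV.
λ = hc/ΔE = 1240 / 52.89 = 23.4 nm.

23.4 nm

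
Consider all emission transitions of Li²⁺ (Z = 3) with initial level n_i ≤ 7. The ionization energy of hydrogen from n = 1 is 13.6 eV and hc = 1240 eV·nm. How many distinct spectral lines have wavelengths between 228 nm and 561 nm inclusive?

4

Enumerate all n_i → n_f pairs with 1 ≤ n_f < n_i ≤ 7 and compute λ = 1240 / [13.6·9·(1/n_f² − 1/n_i²)].
Lines falling in [228, 561] nm: 7→4 (240.7 nm), 6→4 (291.8 nm), 5→4 (450.3 nm), 7→5 (517.1 nm).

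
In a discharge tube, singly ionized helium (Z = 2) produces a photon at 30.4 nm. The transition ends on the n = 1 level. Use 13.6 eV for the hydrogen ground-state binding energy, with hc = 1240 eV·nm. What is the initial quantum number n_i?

n_i = 2

The photon energy is ΔE = hc/λ = 1240 / 30.4 = 40.79 eV.
With Z = 2, ΔE = 54.40 × (1/n_f² − 1/n_i²), so 1/n_f² − 1/n_i² = 0.7498.
With n_f = 1: 1/n_i² = 1/1 − 0.7498 = 0.2502, so n_i ≈ 2.00.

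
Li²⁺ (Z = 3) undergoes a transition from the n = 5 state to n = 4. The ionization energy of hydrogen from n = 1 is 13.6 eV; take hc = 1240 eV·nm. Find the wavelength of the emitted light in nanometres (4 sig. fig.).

For Z = 3 the level energies scale as Z², so the effective Rydberg energy is 13.6 × 9 = 122.4 eV.
ΔE = 122.4 × (1/4² − 1/5²) = 122.4 × 0.02250 = 2.754 eV.
λ = hc/ΔE = 1240 / 2.754 = 450.3 nm.

450.3 nm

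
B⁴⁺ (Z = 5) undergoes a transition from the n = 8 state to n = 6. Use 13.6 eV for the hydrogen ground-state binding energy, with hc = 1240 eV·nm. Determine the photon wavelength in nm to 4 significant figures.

300.1 nm

For Z = 5 the level energies scale as Z², so the effective Rydberg energy is 13.6 × 25 = 340.0 eV.
ΔE = 340.0 × (1/6² − 1/8²) = 340.0 × 0.01215 = 4.132 eV.
λ = hc/ΔE = 1240 / 4.132 = 300.1 nm.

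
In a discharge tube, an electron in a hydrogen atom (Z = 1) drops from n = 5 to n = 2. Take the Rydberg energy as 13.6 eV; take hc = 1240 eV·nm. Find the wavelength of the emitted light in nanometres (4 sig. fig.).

434.2 nm

ΔE = 13.60 × (1/2² − 1/5²) = 13.60 × 0.2100 = 2.856 eV.
λ = hc/ΔE = 1240 / 2.856 = 434.2 nm.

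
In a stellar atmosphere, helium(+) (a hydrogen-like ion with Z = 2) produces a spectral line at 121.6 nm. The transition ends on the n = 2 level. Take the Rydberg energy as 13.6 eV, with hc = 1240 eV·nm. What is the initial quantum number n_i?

n_i = 4

The photon energy is ΔE = hc/λ = 1240 / 121.6 = 10.20 eV.
With Z = 2, ΔE = 54.40 × (1/n_f² − 1/n_i²), so 1/n_f² − 1/n_i² = 0.1875.
With n_f = 2: 1/n_i² = 1/4 − 0.1875 = 0.06255, so n_i ≈ 4.00.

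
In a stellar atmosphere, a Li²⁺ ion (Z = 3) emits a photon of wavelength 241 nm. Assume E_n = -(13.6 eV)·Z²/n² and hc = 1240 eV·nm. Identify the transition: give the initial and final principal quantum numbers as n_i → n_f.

The photon energy is ΔE = hc/λ = 1240 / 241 = 5.145 eV.
With Z = 3, ΔE = 122.4 × (1/n_f² − 1/n_i²), so 1/n_f² − 1/n_i² = 0.04204.
Trying n_f = 4 gives 1/n_i² = 0.02046, i.e. n_i ≈ 7; this pair matches.

n_i = 7, n_f = 4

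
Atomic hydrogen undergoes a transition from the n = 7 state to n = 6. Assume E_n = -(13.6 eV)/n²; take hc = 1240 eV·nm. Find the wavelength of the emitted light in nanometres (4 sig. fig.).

12370 nm

ΔE = 13.60 × (1/6² − 1/7²) = 13.60 × 0.007370 = 0.1002 eV.
λ = hc/ΔE = 1240 / 0.1002 = 12370 nm.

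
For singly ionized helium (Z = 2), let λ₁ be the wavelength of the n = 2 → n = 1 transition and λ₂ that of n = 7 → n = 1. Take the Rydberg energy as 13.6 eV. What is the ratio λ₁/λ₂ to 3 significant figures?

λ ∝ 1/ΔE ∝ 1/(1/n_f² − 1/n_i²), and the Z² and hc factors cancel in the ratio.
λ₁/λ₂ = (1/1² − 1/7²)/(1/1² − 1/2²) = 0.9796/0.7500 = 1.31.

1.31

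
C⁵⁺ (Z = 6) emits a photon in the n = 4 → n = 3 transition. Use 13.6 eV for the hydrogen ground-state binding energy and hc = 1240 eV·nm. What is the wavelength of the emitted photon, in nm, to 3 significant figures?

52.1 nm

For Z = 6 the level energies scale as Z², so the effective Rydberg energy is 13.6 × 36 = 489.6 eV.
ΔE = 489.6 × (1/3² − 1/4²) = 489.6 × 0.04861 = 23.80 eV.
λ = hc/ΔE = 1240 / 23.80 = 52.1 nm.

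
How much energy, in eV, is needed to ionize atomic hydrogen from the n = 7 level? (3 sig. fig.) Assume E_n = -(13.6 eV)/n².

E_7 = −13.60/49 = −0.278 eV, so ionization (to E = 0) requires 0.278 eV.

0.278 eV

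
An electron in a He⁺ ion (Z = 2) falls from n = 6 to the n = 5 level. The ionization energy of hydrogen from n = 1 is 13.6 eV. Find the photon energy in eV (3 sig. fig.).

0.665 eV

The Bohr energies scale as Z², so for Z = 2: E_n = −54.40/n² eV.
E_6 = −54.40/36 = −1.511 eV and E_5 = −54.40/25 = −2.176 eV.
The photon energy is |E_6 − E_5| = 0.665 eV.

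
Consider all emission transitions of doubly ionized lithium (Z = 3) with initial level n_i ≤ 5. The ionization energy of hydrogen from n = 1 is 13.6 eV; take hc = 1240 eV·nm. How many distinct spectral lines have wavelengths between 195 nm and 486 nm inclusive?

Enumerate all n_i → n_f pairs with 1 ≤ n_f < n_i ≤ 5 and compute λ = 1240 / [13.6·9·(1/n_f² − 1/n_i²)].
Lines falling in [195, 486] nm: 4→3 (208.4 nm), 5→4 (450.3 nm).

2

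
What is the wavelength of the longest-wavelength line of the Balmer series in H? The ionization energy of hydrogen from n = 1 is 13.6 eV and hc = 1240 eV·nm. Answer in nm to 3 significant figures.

The Balmer series terminates on n_f = 2; the first line has n_i = 2+1 = 3.
ΔE = 13.60 × (1/2² − 1/3²) = 1.889 eV.
λ = 1240 / 1.889 = 656 nm.

656 nm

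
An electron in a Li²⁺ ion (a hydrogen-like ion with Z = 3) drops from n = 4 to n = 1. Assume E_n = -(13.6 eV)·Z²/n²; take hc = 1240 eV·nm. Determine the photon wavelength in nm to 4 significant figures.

For Z = 3 the level energies scale as Z², so the effective Rydberg energy is 13.6 × 9 = 122.4 eV.
ΔE = 122.4 × (1/1² − 1/4²) = 122.4 × 0.9375 = 114.8 eV.
λ = hc/ΔE = 1240 / 114.8 = 10.81 nm.

10.81 nm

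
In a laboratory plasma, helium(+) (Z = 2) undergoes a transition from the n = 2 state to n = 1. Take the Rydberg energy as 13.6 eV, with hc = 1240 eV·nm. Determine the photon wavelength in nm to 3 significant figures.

For Z = 2 the level energies scale as Z², so the effective Rydberg energy is 13.6 × 4 = 54.40 eV.
ΔE = 54.40 × (1/1² − 1/2²) = 54.40 × 0.7500 = 40.80 eV.
λ = hc/ΔE = 1240 / 40.80 = 30.4 nm.

30.4 nm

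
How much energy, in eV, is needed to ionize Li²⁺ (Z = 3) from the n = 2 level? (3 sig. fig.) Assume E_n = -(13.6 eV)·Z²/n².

30.6 eV

E_n = −13.6 Z²/n² = −122.4/n² eV for Z = 3.
E_2 = −122.4/4 = −30.6 eV, so ionization (to E = 0) requires 30.6 eV.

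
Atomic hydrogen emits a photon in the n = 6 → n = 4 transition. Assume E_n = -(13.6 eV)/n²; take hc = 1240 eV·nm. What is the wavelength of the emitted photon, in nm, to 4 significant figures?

ΔE = 13.60 × (1/4² − 1/6²) = 13.60 × 0.03472 = 0.4722 eV.
λ = hc/ΔE = 1240 / 0.4722 = 2626 nm.
This line belongs to the Brackett series.

2626 nm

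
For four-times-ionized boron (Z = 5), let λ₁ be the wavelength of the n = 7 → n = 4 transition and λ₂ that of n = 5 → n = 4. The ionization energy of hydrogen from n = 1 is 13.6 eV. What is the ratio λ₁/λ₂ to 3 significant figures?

0.535

λ ∝ 1/ΔE ∝ 1/(1/n_f² − 1/n_i²), and the Z² and hc factors cancel in the ratio.
λ₁/λ₂ = (1/4² − 1/5²)/(1/4² − 1/7²) = 0.02250/0.04209 = 0.535.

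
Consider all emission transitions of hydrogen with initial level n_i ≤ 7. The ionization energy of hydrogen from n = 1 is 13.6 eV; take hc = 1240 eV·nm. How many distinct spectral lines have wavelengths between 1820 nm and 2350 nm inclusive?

Enumerate all n_i → n_f pairs with 1 ≤ n_f < n_i ≤ 7 and compute λ = 1240 / [13.6·1·(1/n_f² − 1/n_i²)].
Lines falling in [1820, 2350] nm: 4→3 (1876 nm), 7→4 (2166 nm).

2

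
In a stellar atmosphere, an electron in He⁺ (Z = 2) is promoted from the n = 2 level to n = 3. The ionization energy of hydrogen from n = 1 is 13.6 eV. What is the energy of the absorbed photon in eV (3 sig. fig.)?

The Bohr energies scale as Z², so for Z = 2: E_n = −54.40/n² eV.
E_3 = −54.40/9 = −6.044 eV and E_2 = −54.40/4 = −13.60 eV.
The photon energy is |E_3 − E_2| = 7.56 eV.

7.56 eV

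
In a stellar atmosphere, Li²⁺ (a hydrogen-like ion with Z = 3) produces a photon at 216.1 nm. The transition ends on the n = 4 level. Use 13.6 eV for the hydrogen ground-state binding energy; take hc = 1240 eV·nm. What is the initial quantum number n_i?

The photon energy is ΔE = hc/λ = 1240 / 216.1 = 5.738 eV.
With Z = 3, ΔE = 122.4 × (1/n_f² − 1/n_i²), so 1/n_f² − 1/n_i² = 0.04688.
With n_f = 4: 1/n_i² = 1/16 − 0.04688 = 0.01562, so n_i ≈ 8.00.

n_i = 8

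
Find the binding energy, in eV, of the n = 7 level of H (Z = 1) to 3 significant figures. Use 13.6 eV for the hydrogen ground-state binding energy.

0.278 eV

E_7 = −13.60/49 = −0.278 eV, so ionization (to E = 0) requires 0.278 eV.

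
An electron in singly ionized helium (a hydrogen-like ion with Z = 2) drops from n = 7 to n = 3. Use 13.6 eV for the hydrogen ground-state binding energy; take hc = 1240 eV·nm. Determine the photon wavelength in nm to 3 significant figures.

251 nm

For Z = 2 the level energies scale as Z², so the effective Rydberg energy is 13.6 × 4 = 54.40 eV.
ΔE = 54.40 × (1/3² − 1/7²) = 54.40 × 0.09070 = 4.934 eV.
λ = hc/ΔE = 1240 / 4.934 = 251 nm.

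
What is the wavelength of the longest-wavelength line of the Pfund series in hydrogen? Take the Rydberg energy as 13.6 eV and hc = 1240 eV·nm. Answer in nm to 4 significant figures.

The Pfund series terminates on n_f = 5; the first line has n_i = 5+1 = 6.
ΔE = 13.60 × (1/5² − 1/6²) = 0.1662 eV.
λ = 1240 / 0.1662 = 7460 nm.

7460 nm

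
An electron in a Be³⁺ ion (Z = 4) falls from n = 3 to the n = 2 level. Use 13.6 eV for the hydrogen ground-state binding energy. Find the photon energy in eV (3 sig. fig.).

The Bohr energies scale as Z², so for Z = 4: E_n = −217.6/n² eV.
E_3 = −217.6/9 = −24.18 eV and E_2 = −217.6/4 = −54.40 eV.
The photon energy is |E_3 − E_2| = 30.2 eV.

30.2 eV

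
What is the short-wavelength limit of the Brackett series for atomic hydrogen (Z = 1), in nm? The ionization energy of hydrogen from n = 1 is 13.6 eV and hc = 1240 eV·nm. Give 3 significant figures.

1460 nm

The Brackett series has lower level n_f = 4; the series limit corresponds to n_i → ∞.
ΔE_max = 13.6 × 1 / 4² = 0.8500 eV.
λ_min = 1240 / 0.8500 = 1460 nm.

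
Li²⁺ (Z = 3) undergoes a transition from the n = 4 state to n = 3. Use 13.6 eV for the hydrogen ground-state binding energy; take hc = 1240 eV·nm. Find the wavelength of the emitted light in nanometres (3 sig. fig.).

For Z = 3 the level energies scale as Z², so the effective Rydberg energy is 13.6 × 9 = 122.4 eV.
ΔE = 122.4 × (1/3² − 1/4²) = 122.4 × 0.04861 = 5.950 eV.
λ = hc/ΔE = 1240 / 5.950 = 208 nm.

208 nm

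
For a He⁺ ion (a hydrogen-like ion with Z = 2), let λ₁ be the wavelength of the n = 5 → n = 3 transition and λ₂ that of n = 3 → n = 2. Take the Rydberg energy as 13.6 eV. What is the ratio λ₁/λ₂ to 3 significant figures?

1.95

λ ∝ 1/ΔE ∝ 1/(1/n_f² − 1/n_i²), and the Z² and hc factors cancel in the ratio.
λ₁/λ₂ = (1/2² − 1/3²)/(1/3² − 1/5²) = 0.1389/0.07111 = 1.95.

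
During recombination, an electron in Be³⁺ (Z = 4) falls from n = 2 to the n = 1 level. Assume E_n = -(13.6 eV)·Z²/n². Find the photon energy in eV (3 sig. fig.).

163 eV

The Bohr energies scale as Z², so for Z = 4: E_n = −217.6/n² eV.
E_2 = −217.6/4 = −54.40 eV and E_1 = −217.6/1 = −217.6 eV.
The photon energy is |E_2 − E_1| = 163 eV.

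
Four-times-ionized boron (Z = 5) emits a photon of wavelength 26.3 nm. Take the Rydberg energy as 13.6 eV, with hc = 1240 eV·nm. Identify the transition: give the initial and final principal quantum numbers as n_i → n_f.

n_i = 3, n_f = 2

The photon energy is ΔE = hc/λ = 1240 / 26.3 = 47.15 eV.
With Z = 5, ΔE = 340.0 × (1/n_f² − 1/n_i²), so 1/n_f² − 1/n_i² = 0.1387.
Trying n_f = 2 gives 1/n_i² = 0.1113, i.e. n_i ≈ 3; this pair matches.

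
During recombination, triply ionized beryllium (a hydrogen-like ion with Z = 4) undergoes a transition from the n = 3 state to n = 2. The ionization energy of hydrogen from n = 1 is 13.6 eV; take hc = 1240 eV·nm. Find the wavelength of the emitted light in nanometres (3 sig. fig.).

41.0 nm

For Z = 4 the level energies scale as Z², so the effective Rydberg energy is 13.6 × 16 = 217.6 eV.
ΔE = 217.6 × (1/2² − 1/3²) = 217.6 × 0.1389 = 30.22 eV.
λ = hc/ΔE = 1240 / 30.22 = 41.0 nm.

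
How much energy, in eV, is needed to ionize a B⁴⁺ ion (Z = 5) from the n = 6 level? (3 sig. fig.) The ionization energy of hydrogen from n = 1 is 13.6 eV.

9.44 eV

E_n = −13.6 Z²/n² = −340.0/n² eV for Z = 5.
E_6 = −340.0/36 = −9.44 eV, so ionization (to E = 0) requires 9.44 eV.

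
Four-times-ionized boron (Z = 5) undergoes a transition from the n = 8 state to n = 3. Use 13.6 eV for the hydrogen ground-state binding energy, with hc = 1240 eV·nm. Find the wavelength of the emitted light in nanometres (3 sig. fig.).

For Z = 5 the level energies scale as Z², so the effective Rydberg energy is 13.6 × 25 = 340.0 eV.
ΔE = 340.0 × (1/3² − 1/8²) = 340.0 × 0.09549 = 32.47 eV.
λ = hc/ΔE = 1240 / 32.47 = 38.2 nm.

38.2 nm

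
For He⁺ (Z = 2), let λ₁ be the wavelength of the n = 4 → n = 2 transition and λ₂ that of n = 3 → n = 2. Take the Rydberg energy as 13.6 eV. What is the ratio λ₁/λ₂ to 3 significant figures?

λ ∝ 1/ΔE ∝ 1/(1/n_f² − 1/n_i²), and the Z² and hc factors cancel in the ratio.
λ₁/λ₂ = (1/2² − 1/3²)/(1/2² − 1/4²) = 0.1389/0.1875 = 0.741.

0.741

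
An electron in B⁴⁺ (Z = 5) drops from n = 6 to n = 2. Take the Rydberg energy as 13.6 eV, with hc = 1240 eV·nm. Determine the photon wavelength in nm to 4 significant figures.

16.41 nm

For Z = 5 the level energies scale as Z², so the effective Rydberg energy is 13.6 × 25 = 340.0 eV.
ΔE = 340.0 × (1/2² − 1/6²) = 340.0 × 0.2222 = 75.56 eV.
λ = hc/ΔE = 1240 / 75.56 = 16.41 nm.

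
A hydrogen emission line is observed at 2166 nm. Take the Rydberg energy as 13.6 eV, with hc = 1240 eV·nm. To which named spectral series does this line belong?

Brackett

ΔE = 1240/2166 = 0.5725 eV.
This matches 13.6 × (1/4² − 1/7²), so n_f = 4: the Brackett series.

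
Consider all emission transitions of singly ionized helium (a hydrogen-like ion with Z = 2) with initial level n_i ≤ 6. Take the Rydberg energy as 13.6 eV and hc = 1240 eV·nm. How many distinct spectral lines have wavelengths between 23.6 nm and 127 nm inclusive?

7

Enumerate all n_i → n_f pairs with 1 ≤ n_f < n_i ≤ 6 and compute λ = 1240 / [13.6·4·(1/n_f² − 1/n_i²)].
Lines falling in [23.6, 127] nm: 5→1 (23.74 nm), 4→1 (24.31 nm), 3→1 (25.64 nm), 2→1 (30.39 nm), 6→2 (102.6 nm), 5→2 (108.5 nm), 4→2 (121.6 nm).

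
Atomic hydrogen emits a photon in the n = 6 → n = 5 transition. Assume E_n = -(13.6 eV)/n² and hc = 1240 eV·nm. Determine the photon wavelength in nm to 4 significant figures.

7460 nm

ΔE = 13.60 × (1/5² − 1/6²) = 13.60 × 0.01222 = 0.1662 eV.
λ = hc/ΔE = 1240 / 0.1662 = 7460 nm.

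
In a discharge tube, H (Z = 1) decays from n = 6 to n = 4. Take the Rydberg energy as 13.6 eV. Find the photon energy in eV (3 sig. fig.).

0.472 eV

E_6 = −13.60/36 = −0.3778 eV and E_4 = −13.60/16 = −0.8500 eV.
The photon energy is |E_6 − E_4| = 0.472 eV.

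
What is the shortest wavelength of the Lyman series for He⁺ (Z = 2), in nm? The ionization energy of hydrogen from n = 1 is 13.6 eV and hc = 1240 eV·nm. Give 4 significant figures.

22.79 nm

The Lyman series has lower level n_f = 1; the series limit corresponds to n_i → ∞.
ΔE_max = 13.6 × 4 / 1² = 54.40 eV.
λ_min = 1240 / 54.40 = 22.79 nm.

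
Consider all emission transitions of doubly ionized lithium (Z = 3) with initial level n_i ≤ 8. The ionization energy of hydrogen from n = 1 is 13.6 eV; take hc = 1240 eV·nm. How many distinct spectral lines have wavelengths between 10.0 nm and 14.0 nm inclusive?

7

Enumerate all n_i → n_f pairs with 1 ≤ n_f < n_i ≤ 8 and compute λ = 1240 / [13.6·9·(1/n_f² − 1/n_i²)].
Lines falling in [10.0, 14.0] nm: 8→1 (10.29 nm), 7→1 (10.34 nm), 6→1 (10.42 nm), 5→1 (10.55 nm), 4→1 (10.81 nm), 3→1 (11.40 nm), 2→1 (13.51 nm).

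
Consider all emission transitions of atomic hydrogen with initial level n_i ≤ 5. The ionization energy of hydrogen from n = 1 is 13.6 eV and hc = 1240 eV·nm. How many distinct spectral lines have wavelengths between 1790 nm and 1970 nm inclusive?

Enumerate all n_i → n_f pairs with 1 ≤ n_f < n_i ≤ 5 and compute λ = 1240 / [13.6·1·(1/n_f² − 1/n_i²)].
Lines falling in [1790, 1970] nm: 4→3 (1876 nm).

1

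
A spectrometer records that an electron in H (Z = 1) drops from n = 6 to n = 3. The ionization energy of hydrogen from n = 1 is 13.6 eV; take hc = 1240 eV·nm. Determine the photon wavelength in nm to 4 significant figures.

ΔE = 13.60 × (1/3² − 1/6²) = 13.60 × 0.08333 = 1.133 eV.
λ = hc/ΔE = 1240 / 1.133 = 1094 nm.
This line belongs to the Paschen series.

1094 nm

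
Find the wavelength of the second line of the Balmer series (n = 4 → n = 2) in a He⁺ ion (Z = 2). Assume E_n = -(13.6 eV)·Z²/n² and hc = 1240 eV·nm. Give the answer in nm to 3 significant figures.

The Balmer series terminates on n_f = 2; the second line has n_i = 2+2 = 4.
ΔE = 54.40 × (1/2² − 1/4²) = 10.20 eV.
λ = 1240 / 10.20 = 122 nm.

122 nm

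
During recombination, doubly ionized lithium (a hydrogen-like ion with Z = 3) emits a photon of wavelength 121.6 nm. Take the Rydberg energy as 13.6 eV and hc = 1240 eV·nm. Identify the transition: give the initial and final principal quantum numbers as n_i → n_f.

The photon energy is ΔE = hc/λ = 1240 / 121.6 = 10.20 eV.
With Z = 3, ΔE = 122.4 × (1/n_f² − 1/n_i²), so 1/n_f² − 1/n_i² = 0.08331.
Trying n_f = 3 gives 1/n_i² = 0.02780, i.e. n_i ≈ 6; this pair matches.

n_i = 6, n_f = 3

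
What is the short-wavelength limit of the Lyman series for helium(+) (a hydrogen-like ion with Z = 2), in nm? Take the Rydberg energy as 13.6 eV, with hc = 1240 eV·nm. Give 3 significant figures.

The Lyman series has lower level n_f = 1; the series limit corresponds to n_i → ∞.
ΔE_max = 13.6 × 4 / 1² = 54.40 eV.
λ_min = 1240 / 54.40 = 22.8 nm.

22.8 nm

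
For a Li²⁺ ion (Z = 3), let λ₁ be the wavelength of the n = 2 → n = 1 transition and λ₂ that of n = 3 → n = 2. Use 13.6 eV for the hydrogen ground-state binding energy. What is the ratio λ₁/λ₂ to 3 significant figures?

λ ∝ 1/ΔE ∝ 1/(1/n_f² − 1/n_i²), and the Z² and hc factors cancel in the ratio.
λ₁/λ₂ = (1/2² − 1/3²)/(1/1² − 1/2²) = 0.1389/0.7500 = 0.185.

0.185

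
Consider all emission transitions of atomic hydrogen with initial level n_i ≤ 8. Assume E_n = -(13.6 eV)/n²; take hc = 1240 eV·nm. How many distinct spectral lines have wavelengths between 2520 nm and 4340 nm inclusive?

3

Enumerate all n_i → n_f pairs with 1 ≤ n_f < n_i ≤ 8 and compute λ = 1240 / [13.6·1·(1/n_f² − 1/n_i²)].
Lines falling in [2520, 4340] nm: 6→4 (2626 nm), 8→5 (3741 nm), 5→4 (4052 nm).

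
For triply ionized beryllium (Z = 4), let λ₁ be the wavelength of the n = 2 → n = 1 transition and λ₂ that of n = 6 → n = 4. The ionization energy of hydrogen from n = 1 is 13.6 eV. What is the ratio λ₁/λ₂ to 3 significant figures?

0.0463

λ ∝ 1/ΔE ∝ 1/(1/n_f² − 1/n_i²), and the Z² and hc factors cancel in the ratio.
λ₁/λ₂ = (1/4² − 1/6²)/(1/1² − 1/2²) = 0.03472/0.7500 = 0.0463.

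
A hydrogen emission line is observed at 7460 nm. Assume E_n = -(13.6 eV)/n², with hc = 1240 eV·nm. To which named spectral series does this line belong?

Pfund

ΔE = 1240/7460 = 0.1662 eV.
This matches 13.6 × (1/5² − 1/6²), so n_f = 5: the Pfund series.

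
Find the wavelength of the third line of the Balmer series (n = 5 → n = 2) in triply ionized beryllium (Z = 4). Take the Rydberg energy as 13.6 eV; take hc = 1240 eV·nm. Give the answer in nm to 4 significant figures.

The Balmer series terminates on n_f = 2; the third line has n_i = 2+3 = 5.
ΔE = 217.6 × (1/2² − 1/5²) = 45.70 eV.
λ = 1240 / 45.70 = 27.14 nm.

27.14 nm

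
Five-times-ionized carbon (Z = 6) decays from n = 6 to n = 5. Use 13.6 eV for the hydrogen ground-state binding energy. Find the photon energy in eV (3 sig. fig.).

5.98 eV

The Bohr energies scale as Z², so for Z = 6: E_n = −489.6/n² eV.
E_6 = −489.6/36 = −13.60 eV and E_5 = −489.6/25 = −19.58 eV.
The photon energy is |E_6 − E_5| = 5.98 eV.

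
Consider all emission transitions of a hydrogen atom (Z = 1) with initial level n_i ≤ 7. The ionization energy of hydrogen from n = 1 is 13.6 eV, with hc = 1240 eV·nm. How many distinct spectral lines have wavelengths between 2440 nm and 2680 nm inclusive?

1

Enumerate all n_i → n_f pairs with 1 ≤ n_f < n_i ≤ 7 and compute λ = 1240 / [13.6·1·(1/n_f² − 1/n_i²)].
Lines falling in [2440, 2680] nm: 6→4 (2626 nm).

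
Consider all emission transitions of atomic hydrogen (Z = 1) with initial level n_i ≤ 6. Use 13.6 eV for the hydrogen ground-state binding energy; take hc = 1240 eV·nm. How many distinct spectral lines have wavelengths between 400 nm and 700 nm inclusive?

Enumerate all n_i → n_f pairs with 1 ≤ n_f < n_i ≤ 6 and compute λ = 1240 / [13.6·1·(1/n_f² − 1/n_i²)].
Lines falling in [400, 700] nm: 6→2 (410.3 nm), 5→2 (434.2 nm), 4→2 (486.3 nm), 3→2 (656.5 nm).

4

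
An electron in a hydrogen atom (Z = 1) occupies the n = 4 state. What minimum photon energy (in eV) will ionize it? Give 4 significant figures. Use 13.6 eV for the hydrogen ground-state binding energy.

0.8500 eV

E_4 = −13.60/16 = −0.8500 eV, so ionization (to E = 0) requires 0.8500 eV.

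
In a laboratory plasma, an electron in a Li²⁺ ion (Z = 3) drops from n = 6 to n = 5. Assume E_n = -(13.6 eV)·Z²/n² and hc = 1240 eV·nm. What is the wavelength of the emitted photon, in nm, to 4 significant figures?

828.9 nm

For Z = 3 the level energies scale as Z², so the effective Rydberg energy is 13.6 × 9 = 122.4 eV.
ΔE = 122.4 × (1/5² − 1/6²) = 122.4 × 0.01222 = 1.496 eV.
λ = hc/ΔE = 1240 / 1.496 = 828.9 nm.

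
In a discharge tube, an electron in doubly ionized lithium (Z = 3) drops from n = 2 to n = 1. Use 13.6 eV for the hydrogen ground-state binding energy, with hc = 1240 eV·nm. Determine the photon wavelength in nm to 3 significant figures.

13.5 nm

For Z = 3 the level energies scale as Z², so the effective Rydberg energy is 13.6 × 9 = 122.4 eV.
ΔE = 122.4 × (1/1² − 1/2²) = 122.4 × 0.7500 = 91.80 eV.
λ = hc/ΔE = 1240 / 91.80 = 13.5 nm.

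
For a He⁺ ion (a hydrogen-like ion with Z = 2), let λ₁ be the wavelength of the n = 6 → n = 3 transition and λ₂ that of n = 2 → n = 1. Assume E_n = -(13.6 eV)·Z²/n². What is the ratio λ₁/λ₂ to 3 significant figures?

λ ∝ 1/ΔE ∝ 1/(1/n_f² − 1/n_i²), and the Z² and hc factors cancel in the ratio.
λ₁/λ₂ = (1/1² − 1/2²)/(1/3² − 1/6²) = 0.7500/0.08333 = 9.00.

9.00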